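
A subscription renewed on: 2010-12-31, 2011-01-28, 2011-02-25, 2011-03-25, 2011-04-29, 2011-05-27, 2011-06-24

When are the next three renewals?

Every date is a Friday; gaps 28, 28, 28, 35, 28, 28 days.
Each is the last Friday of its month (at least one falls on the 29th or later, ruling out '4th Friday').
Last Friday of July 2011: 2011-07-29.
August 2011 ends with Friday 2011-08-26.
Last Friday of September 2011: 2011-09-30.

2011-07-29, 2011-08-26, 2011-09-30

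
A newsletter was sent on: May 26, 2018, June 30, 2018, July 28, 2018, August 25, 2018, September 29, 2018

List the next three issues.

October 27, 2018; November 24, 2018; December 29, 2018

All Saturdays; the gaps (35, 28, 28, 35) vary with month length.
This is the last Saturday of each month.
Last Saturday of October 2018: October 27, 2018.
Last Saturday of November 2018: November 24, 2018.
December 2018 ends with Saturday December 29, 2018.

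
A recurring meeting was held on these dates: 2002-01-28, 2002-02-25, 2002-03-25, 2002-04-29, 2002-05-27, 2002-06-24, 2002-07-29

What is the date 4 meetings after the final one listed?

All Mondays; the gaps (28, 28, 35, 28, 28, 35) vary with month length.
This is the last Monday of each month.
Last Monday of August 2002: 2002-08-26.
September 2002 ends with Monday 2002-09-30.
Last Monday of October 2002: 2002-10-28.
November 2002 ends with Monday 2002-11-25.

2002-11-25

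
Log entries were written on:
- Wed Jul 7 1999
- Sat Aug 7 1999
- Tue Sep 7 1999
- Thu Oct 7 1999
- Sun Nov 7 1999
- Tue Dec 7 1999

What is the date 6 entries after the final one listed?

The day-of-month is always 7 (31, 31, 30, 31, 30 days between events).
So this recurs on the 7th of each month.
Next: January 2000 → Fri Jan 7 2000.
Next: February 2000 → Mon Feb 7 2000.
Next: March 2000 → Tue Mar 7 2000.
April 2000: Fri Apr 7 2000.
Next: May 2000 → Sun May 7 2000.
Next: June 2000 → Wed Jun 7 2000.

Wed Jun 7 2000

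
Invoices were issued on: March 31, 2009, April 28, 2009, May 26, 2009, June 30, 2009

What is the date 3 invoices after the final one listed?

These are Tuesdays with 28, 28, 35-day gaps.
Each is the final Tuesday of its month — March 31, 2009 is past the 28th, so '4th Tuesday' doesn't fit.
July 2009 ends with Tuesday July 28, 2009.
August 2009 ends with Tuesday August 25, 2009.
September 2009 ends with Tuesday September 29, 2009.

September 29, 2009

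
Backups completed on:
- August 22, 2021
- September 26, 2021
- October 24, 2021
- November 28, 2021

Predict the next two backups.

December 26, 2021; January 23, 2022

All dates are Sundays, 35, 28, 35 days apart.
Specifically, the 4th Sunday of each month.
December 2021 — 4th Sunday is December 26, 2021.
4th Sunday of January 2022: January 23, 2022.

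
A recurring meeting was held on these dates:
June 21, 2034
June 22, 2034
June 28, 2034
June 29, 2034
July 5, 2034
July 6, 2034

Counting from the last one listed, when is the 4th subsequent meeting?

Every event lands on a Wednesday or Thursday (gaps cycle 1, 6, 1, 6, 1).
So the schedule is: every Wednesday and Thursday.
The following Wednesday is July 12, 2034.
Next Thursday: July 13, 2034.
The following Wednesday is July 19, 2034.
Next Thursday: July 20, 2034.

July 20, 2034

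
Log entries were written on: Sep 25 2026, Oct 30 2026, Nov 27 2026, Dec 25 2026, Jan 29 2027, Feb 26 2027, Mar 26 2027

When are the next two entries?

Apr 30 2027, May 28 2027

These are Fridays with 35, 28, 28, 35, 28, 28-day gaps.
Each is the final Friday of its month — Oct 30 2026 is past the 28th, so '4th Friday' doesn't fit.
Last Friday of April 2027: Apr 30 2027.
May 2027 ends with Friday May 28 2027.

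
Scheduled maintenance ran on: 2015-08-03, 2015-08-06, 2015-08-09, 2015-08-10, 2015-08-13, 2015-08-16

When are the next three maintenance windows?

The gap pattern 3, 3, 1, 3, 3 repeats every 3 events.
These are the Mondays, Thursdays and Sundays of each week.
The following Monday is 2015-08-17.
Next Thursday: 2015-08-20.
The following Sunday is 2015-08-23.

2015-08-17, 2015-08-20, 2015-08-23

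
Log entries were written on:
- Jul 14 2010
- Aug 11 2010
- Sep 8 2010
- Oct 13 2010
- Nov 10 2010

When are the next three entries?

Dec 8 2010, Jan 12 2011, Feb 9 2011

Gaps: 28, 28, 35, 28 days — a mix of 28 and 35. Every date is a Wednesday.
Each is the 2nd Wednesday of its month.
2nd Wednesday of December 2010: Dec 8 2010.
2nd Wednesday of January 2011: Jan 12 2011.
2nd Wednesday of February 2011: Feb 9 2011.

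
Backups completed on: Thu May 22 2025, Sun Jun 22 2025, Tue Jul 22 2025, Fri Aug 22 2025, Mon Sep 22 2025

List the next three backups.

Gaps: 31, 30, 31, 31 days — not constant. Every event is on the 22nd of the month.
Pattern: the 22nd of each month.
Next: October 2025 → Wed Oct 22 2025.
Next: November 2025 → Sat Nov 22 2025.
December 2025: Mon Dec 22 2025.

Wed Oct 22 2025, Sat Nov 22 2025, Mon Dec 22 2025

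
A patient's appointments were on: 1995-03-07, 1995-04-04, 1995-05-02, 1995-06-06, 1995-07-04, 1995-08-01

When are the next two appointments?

1995-09-05, 1995-10-03

Gaps: 28, 28, 35, 28, 28 days — a mix of 28 and 35. Every date is a Tuesday.
Each is the 1st Tuesday of its month.
September 1995 — 1st Tuesday is 1995-09-05.
1st Tuesday of October 1995: 1995-10-03.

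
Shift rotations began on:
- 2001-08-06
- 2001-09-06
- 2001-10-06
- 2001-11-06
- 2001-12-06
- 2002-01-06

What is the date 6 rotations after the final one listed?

2002-07-06

Gaps: 31, 30, 31, 30, 31 days — not constant. Every event is on the 6th of the month.
Pattern: the 6th of each month.
Next: February 2002 → 2002-02-06.
Next: March 2002 → 2002-03-06.
Next: April 2002 → 2002-04-06.
Next: May 2002 → 2002-05-06.
Next: June 2002 → 2002-06-06.
July 2002: 2002-07-06.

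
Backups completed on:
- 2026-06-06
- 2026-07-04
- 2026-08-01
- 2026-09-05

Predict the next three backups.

2026-10-03, 2026-11-07, 2026-12-05

Gaps: 28, 28, 35 days — a mix of 28 and 35. Every date is a Saturday.
Each is the 1st Saturday of its month.
October 2026 — 1st Saturday is 2026-10-03.
November 2026 — 1st Saturday is 2026-11-07.
December 2026 — 1st Saturday is 2026-12-05.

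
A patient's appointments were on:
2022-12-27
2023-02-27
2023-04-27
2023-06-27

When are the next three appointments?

Each date is the 27th; the gaps (62, 59, 61) track the month lengths.
The rule is the 27th of every 2 months.
August 2023: 2023-08-27.
Next: October 2023 → 2023-10-27.
Next: December 2023 → 2023-12-27.

2023-08-27, 2023-10-27, 2023-12-27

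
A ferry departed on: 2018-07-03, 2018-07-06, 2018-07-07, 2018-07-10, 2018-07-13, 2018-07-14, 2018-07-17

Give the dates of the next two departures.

2018-07-20, 2018-07-21

Every event lands on a Tuesday or Friday or Saturday (gaps cycle 3, 1, 3, 3, 1, 3).
So the schedule is: every Tuesday, Friday and Saturday.
The following Friday is 2018-07-20.
The following Saturday is 2018-07-21.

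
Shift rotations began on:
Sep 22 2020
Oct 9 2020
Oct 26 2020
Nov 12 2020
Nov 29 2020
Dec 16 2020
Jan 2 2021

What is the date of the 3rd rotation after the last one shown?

Gaps between consecutive events: 17, 17, 17, 17, 17, 17 days — a constant 17-day interval.
Jan 2 2021 + 17 days = Jan 19 2021.
Jan 19 2021 + 17 days = Feb 5 2021.
Feb 5 2021 + 17 days = Feb 22 2021.

Feb 22 2021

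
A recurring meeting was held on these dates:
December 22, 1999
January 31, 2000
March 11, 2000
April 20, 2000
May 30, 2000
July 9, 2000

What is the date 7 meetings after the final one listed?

April 15, 2001

The spacing is 40, 40, 40, 40, 40 days — always 40 days.
July 9, 2000 + 40 days = August 18, 2000.
August 18, 2000 + 40 days = September 27, 2000.
September 27, 2000 + 40 days = November 6, 2000.
November 6, 2000 + 40 days = December 16, 2000.
December 16, 2000 + 40 days = January 25, 2001.
January 25, 2001 + 40 days = March 6, 2001.
March 6, 2001 + 40 days = April 15, 2001.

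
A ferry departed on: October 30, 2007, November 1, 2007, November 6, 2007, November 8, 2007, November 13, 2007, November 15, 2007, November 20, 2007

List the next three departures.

November 22, 2007; November 27, 2007; November 29, 2007

The gap pattern 2, 5, 2, 5, 2, 5 repeats every 2 events.
These are the Tuesdays and Thursdays of each week.
The following Thursday is November 22, 2007.
Next Tuesday: November 27, 2007.
Next Thursday: November 29, 2007.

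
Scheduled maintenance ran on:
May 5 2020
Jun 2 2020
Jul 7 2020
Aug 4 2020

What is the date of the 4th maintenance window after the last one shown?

All dates are Tuesdays, 28, 35, 28 days apart.
Specifically, the 1st Tuesday of each month.
September 2020 — 1st Tuesday is Sep 1 2020.
October 2020 — 1st Tuesday is Oct 6 2020.
1st Tuesday of November 2020: Nov 3 2020.
December 2020 — 1st Tuesday is Dec 1 2020.

Dec 1 2020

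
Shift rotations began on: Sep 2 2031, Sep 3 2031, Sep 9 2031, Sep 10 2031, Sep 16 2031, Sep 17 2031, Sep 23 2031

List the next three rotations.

Sep 24 2031, Sep 30 2031, Oct 1 2031

Every event lands on a Tuesday or Wednesday (gaps cycle 1, 6, 1, 6, 1, 6).
So the schedule is: every Tuesday and Wednesday.
The following Wednesday is Sep 24 2031.
Next Tuesday: Sep 30 2031.
The following Wednesday is Oct 1 2031.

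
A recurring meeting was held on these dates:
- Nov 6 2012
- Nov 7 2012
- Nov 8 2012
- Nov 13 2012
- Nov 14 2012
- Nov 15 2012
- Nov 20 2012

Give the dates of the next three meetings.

Nov 21 2012, Nov 22 2012, Nov 27 2012

Every event lands on a Tuesday or Wednesday or Thursday (gaps cycle 1, 1, 5, 1, 1, 5).
So the schedule is: every Tuesday, Wednesday and Thursday.
Next Wednesday: Nov 21 2012.
The following Thursday is Nov 22 2012.
Next Tuesday: Nov 27 2012.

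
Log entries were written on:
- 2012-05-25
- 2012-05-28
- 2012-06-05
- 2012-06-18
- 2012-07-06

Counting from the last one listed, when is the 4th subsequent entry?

Intervals are 3, 8, 13, 18 days — an arithmetic progression with common difference 5.
Next gap: 23 days. 2012-07-06 + 23 days = 2012-07-29.
Next gap: 28 days. 2012-07-29 + 28 days = 2012-08-26.
Next gap: 33 days. 2012-08-26 + 33 days = 2012-09-28.
Next gap: 38 days. 2012-09-28 + 38 days = 2012-11-05.

2012-11-05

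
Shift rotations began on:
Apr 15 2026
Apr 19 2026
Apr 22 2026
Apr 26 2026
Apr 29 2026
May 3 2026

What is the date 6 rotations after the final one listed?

Gaps: 4, 3, 4, 3, 4 days — not constant, but cyclic with period 2.
The events fall on every Wednesday and Sunday.
The following Wednesday is May 6 2026.
Next Sunday: May 10 2026.
The following Wednesday is May 13 2026.
The following Sunday is May 17 2026.
Next Wednesday: May 20 2026.
The following Sunday is May 24 2026.

May 24 2026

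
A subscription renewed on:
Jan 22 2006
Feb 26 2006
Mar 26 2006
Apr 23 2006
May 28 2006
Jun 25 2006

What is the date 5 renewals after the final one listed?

Nov 26 2006

All dates are Sundays, 35, 28, 28, 35, 28 days apart.
Specifically, the 4th Sunday of each month.
July 2006 — 4th Sunday is Jul 23 2006.
August 2006 — 4th Sunday is Aug 27 2006.
4th Sunday of September 2006: Sep 24 2006.
October 2006 — 4th Sunday is Oct 22 2006.
November 2006 — 4th Sunday is Nov 26 2006.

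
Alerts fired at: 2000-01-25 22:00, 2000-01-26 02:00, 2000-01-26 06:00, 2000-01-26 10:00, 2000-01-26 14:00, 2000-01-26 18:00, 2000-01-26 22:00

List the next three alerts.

2000-01-27 02:00, 2000-01-27 06:00, 2000-01-27 10:00

Spacing: 4, 4, 4, 4, 4, 4 h — constant 4 h.
2000-01-26 22:00 + 4 h = 2000-01-27 02:00.
2000-01-27 02:00 + 4 h = 2000-01-27 06:00.
2000-01-27 06:00 + 4 h = 2000-01-27 10:00.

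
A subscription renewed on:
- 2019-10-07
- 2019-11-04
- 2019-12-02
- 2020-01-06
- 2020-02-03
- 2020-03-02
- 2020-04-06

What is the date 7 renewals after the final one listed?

2020-11-02

These are Mondays at 28- or 35-day spacing (28, 28, 35, 28, 28, 35).
The pattern: 1st Monday of the month.
1st Monday of May 2020: 2020-05-04.
1st Monday of June 2020: 2020-06-01.
1st Monday of July 2020: 2020-07-06.
August 2020 — 1st Monday is 2020-08-03.
1st Monday of September 2020: 2020-09-07.
October 2020 — 1st Monday is 2020-10-05.
November 2020 — 1st Monday is 2020-11-02.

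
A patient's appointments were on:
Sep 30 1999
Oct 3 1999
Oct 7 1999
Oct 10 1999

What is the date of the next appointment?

Oct 14 1999

Every event lands on a Thursday or Sunday (gaps cycle 3, 4, 3).
So the schedule is: every Thursday and Sunday.
The following Thursday is Oct 14 1999.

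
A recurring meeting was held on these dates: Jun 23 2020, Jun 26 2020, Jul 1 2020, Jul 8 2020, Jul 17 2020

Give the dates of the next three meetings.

The spacing grows by 2 each time: 3, 5, 7, 9 days.
Next gap: 11 days. Jul 17 2020 + 11 days = Jul 28 2020.
Next gap: 13 days. Jul 28 2020 + 13 days = Aug 10 2020.
Next gap: 15 days. Aug 10 2020 + 15 days = Aug 25 2020.

Jul 28 2020, Aug 10 2020, Aug 25 2020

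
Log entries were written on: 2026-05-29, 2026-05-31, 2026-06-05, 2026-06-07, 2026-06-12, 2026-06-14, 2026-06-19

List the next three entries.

Every event lands on a Friday or Sunday (gaps cycle 2, 5, 2, 5, 2, 5).
So the schedule is: every Friday and Sunday.
The following Sunday is 2026-06-21.
The following Friday is 2026-06-26.
Next Sunday: 2026-06-28.

2026-06-21, 2026-06-26, 2026-06-28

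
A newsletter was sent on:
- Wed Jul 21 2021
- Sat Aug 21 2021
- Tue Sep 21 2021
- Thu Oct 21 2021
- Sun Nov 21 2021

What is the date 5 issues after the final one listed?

Thu Apr 21 2022

Gaps: 31, 31, 30, 31 days — not constant. Every event is on the 21st of the month.
Pattern: the 21st of each month.
December 2021: Tue Dec 21 2021.
Next: January 2022 → Fri Jan 21 2022.
February 2022: Mon Feb 21 2022.
Next: March 2022 → Mon Mar 21 2022.
April 2022: Thu Apr 21 2022.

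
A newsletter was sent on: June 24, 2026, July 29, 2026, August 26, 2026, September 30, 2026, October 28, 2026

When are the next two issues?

November 25, 2026; December 30, 2026

These are Wednesdays with 35, 28, 35, 28-day gaps.
Each is the final Wednesday of its month — July 29, 2026 is past the 28th, so '4th Wednesday' doesn't fit.
November 2026 ends with Wednesday November 25, 2026.
Last Wednesday of December 2026: December 30, 2026.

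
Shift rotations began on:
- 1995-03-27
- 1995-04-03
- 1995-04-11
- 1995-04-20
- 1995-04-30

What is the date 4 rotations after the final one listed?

1995-06-19

The spacing grows by 1 each time: 7, 8, 9, 10 days.
Next gap: 11 days. 1995-04-30 + 11 days = 1995-05-11.
Next gap: 12 days. 1995-05-11 + 12 days = 1995-05-23.
Next gap: 13 days. 1995-05-23 + 13 days = 1995-06-05.
Next gap: 14 days. 1995-06-05 + 14 days = 1995-06-19.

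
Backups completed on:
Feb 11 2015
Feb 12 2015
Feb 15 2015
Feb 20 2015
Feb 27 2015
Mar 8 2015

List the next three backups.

The spacing grows by 2 each time: 1, 3, 5, 7, 9 days.
Next gap: 11 days. Mar 8 2015 + 11 days = Mar 19 2015.
Next gap: 13 days. Mar 19 2015 + 13 days = Apr 1 2015.
Next gap: 15 days. Apr 1 2015 + 15 days = Apr 16 2015.

Mar 19 2015, Apr 1 2015, Apr 16 2015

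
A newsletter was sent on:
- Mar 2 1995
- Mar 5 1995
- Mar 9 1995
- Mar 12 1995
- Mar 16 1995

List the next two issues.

Mar 19 1995, Mar 23 1995

The gap pattern 3, 4, 3, 4 repeats every 2 events.
These are the Thursdays and Sundays of each week.
The following Sunday is Mar 19 1995.
Next Thursday: Mar 23 1995.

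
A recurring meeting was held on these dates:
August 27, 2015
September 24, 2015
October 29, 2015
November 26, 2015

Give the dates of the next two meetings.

These are Thursdays with 28, 35, 28-day gaps.
Each is the final Thursday of its month — October 29, 2015 is past the 28th, so '4th Thursday' doesn't fit.
Last Thursday of December 2015: December 31, 2015.
January 2016 ends with Thursday January 28, 2016.

December 31, 2015; January 28, 2016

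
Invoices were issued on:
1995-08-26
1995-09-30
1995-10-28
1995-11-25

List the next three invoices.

1995-12-30, 1996-01-27, 1996-02-24

These are Saturdays with 35, 28, 28-day gaps.
Each is the final Saturday of its month — 1995-09-30 is past the 28th, so '4th Saturday' doesn't fit.
Last Saturday of December 1995: 1995-12-30.
Last Saturday of January 1996: 1996-01-27.
Last Saturday of February 1996: 1996-02-24.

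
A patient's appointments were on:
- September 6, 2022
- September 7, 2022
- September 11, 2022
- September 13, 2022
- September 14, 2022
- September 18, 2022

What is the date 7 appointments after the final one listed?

October 4, 2022

Gaps: 1, 4, 2, 1, 4 days — not constant, but cyclic with period 3.
The events fall on every Tuesday, Wednesday and Sunday.
Next Tuesday: September 20, 2022.
Next Wednesday: September 21, 2022.
The following Sunday is September 25, 2022.
Next Tuesday: September 27, 2022.
The following Wednesday is September 28, 2022.
Next Sunday: October 2, 2022.
Next Tuesday: October 4, 2022.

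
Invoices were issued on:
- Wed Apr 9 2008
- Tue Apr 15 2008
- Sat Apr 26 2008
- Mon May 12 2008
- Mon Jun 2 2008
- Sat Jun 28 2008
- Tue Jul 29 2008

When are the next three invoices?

Intervals are 6, 11, 16, 21, 26, 31 days — an arithmetic progression with common difference 5.
Next gap: 36 days. Tue Jul 29 2008 + 36 days = Wed Sep 3 2008.
Next gap: 41 days. Wed Sep 3 2008 + 41 days = Tue Oct 14 2008.
Next gap: 46 days. Tue Oct 14 2008 + 46 days = Sat Nov 29 2008.

Wed Sep 3 2008, Tue Oct 14 2008, Sat Nov 29 2008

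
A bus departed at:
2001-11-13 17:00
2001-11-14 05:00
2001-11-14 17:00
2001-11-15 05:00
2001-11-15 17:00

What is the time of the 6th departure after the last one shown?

2001-11-18 17:00

Gaps: 12, 12, 12, 12 hours — each event is 12 hours after the previous one.
2001-11-15 17:00 + 12 h = 2001-11-16 05:00.
2001-11-16 05:00 + 12 h = 2001-11-16 17:00.
2001-11-16 17:00 + 12 h = 2001-11-17 05:00.
2001-11-17 05:00 + 12 h = 2001-11-17 17:00.
2001-11-17 17:00 + 12 h = 2001-11-18 05:00.
2001-11-18 05:00 + 12 h = 2001-11-18 17:00.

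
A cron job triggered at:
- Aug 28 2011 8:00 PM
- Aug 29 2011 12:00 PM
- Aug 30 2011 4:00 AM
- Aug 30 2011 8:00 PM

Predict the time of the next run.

Gaps: 16, 16, 16 hours — each event is 16 hours after the previous one.
Aug 30 2011 8:00 PM + 16 h = Aug 31 2011 12:00 PM.

Aug 31 2011 12:00 PM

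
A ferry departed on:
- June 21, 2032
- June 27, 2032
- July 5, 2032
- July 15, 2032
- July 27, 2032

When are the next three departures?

Gaps: 6, 8, 10, 12 days — each gap is 2 larger than the previous one.
Next gap: 14 days. July 27, 2032 + 14 days = August 10, 2032.
Next gap: 16 days. August 10, 2032 + 16 days = August 26, 2032.
Next gap: 18 days. August 26, 2032 + 18 days = September 13, 2032.

August 10, 2032; August 26, 2032; September 13, 2032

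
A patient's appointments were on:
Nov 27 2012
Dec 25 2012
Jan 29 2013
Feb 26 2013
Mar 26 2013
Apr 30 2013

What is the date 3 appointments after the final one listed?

These are Tuesdays with 28, 35, 28, 28, 35-day gaps.
Each is the final Tuesday of its month — Jan 29 2013 is past the 28th, so '4th Tuesday' doesn't fit.
Last Tuesday of May 2013: May 28 2013.
Last Tuesday of June 2013: Jun 25 2013.
July 2013 ends with Tuesday Jul 30 2013.

Jul 30 2013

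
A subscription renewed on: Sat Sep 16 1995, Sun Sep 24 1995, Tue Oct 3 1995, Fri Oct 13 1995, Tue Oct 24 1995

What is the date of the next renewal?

Sun Nov 5 1995

The spacing grows by 1 each time: 8, 9, 10, 11 days.
Next gap: 12 days. Tue Oct 24 1995 + 12 days = Sun Nov 5 1995.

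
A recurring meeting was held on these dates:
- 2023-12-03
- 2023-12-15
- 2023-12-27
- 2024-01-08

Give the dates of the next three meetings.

2024-01-20, 2024-02-01, 2024-02-13

Every event comes 12 days after the last (12, 12, 12).
2024-01-08 + 12 days = 2024-01-20.
2024-01-20 + 12 days = 2024-02-01.
2024-02-01 + 12 days = 2024-02-13.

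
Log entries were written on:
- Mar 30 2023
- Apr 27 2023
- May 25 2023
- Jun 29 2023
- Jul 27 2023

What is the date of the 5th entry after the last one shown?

These are Thursdays with 28, 28, 35, 28-day gaps.
Each is the final Thursday of its month — Mar 30 2023 is past the 28th, so '4th Thursday' doesn't fit.
Last Thursday of August 2023: Aug 31 2023.
Last Thursday of September 2023: Sep 28 2023.
October 2023 ends with Thursday Oct 26 2023.
November 2023 ends with Thursday Nov 30 2023.
Last Thursday of December 2023: Dec 28 2023.

Dec 28 2023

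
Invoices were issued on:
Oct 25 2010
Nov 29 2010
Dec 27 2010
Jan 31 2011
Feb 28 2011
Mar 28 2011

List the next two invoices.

Apr 25 2011, May 30 2011

Every date is a Monday; gaps 35, 28, 35, 28, 28 days.
Each is the last Monday of its month (at least one falls on the 29th or later, ruling out '4th Monday').
April 2011 ends with Monday Apr 25 2011.
May 2011 ends with Monday May 30 2011.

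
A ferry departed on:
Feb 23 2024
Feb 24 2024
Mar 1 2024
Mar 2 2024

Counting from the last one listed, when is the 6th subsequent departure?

The gap pattern 1, 6, 1 repeats every 2 events.
These are the Fridays and Saturdays of each week.
The following Friday is Mar 8 2024.
Next Saturday: Mar 9 2024.
The following Friday is Mar 15 2024.
The following Saturday is Mar 16 2024.
Next Friday: Mar 22 2024.
The following Saturday is Mar 23 2024.

Mar 23 2024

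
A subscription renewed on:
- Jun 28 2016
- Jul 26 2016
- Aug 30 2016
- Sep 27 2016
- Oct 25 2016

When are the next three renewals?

Nov 29 2016, Dec 27 2016, Jan 31 2017

Every date is a Tuesday; gaps 28, 35, 28, 28 days.
Each is the last Tuesday of its month (at least one falls on the 29th or later, ruling out '4th Tuesday').
November 2016 ends with Tuesday Nov 29 2016.
December 2016 ends with Tuesday Dec 27 2016.
Last Tuesday of January 2017: Jan 31 2017.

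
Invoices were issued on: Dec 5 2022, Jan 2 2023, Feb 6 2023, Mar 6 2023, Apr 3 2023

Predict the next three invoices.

All dates are Mondays, 28, 35, 28, 28 days apart.
Specifically, the 1st Monday of each month.
May 2023 — 1st Monday is May 1 2023.
1st Monday of June 2023: Jun 5 2023.
1st Monday of July 2023: Jul 3 2023.

May 1 2023, Jun 5 2023, Jul 3 2023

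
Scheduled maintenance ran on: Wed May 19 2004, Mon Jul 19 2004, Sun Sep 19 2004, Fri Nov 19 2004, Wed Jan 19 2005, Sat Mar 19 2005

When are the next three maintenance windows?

Thu May 19 2005, Tue Jul 19 2005, Mon Sep 19 2005

The day-of-month is always 19 (61, 62, 61, 61, 59 days between events).
So this recurs on the 19th of every 2 months.
May 2005: Thu May 19 2005.
July 2005: Tue Jul 19 2005.
Next: September 2005 → Mon Sep 19 2005.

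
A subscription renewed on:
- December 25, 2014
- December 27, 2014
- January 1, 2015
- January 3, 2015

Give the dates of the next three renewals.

Gaps: 2, 5, 2 days — not constant, but cyclic with period 2.
The events fall on every Thursday and Saturday.
Next Thursday: January 8, 2015.
The following Saturday is January 10, 2015.
Next Thursday: January 15, 2015.

January 8, 2015; January 10, 2015; January 15, 2015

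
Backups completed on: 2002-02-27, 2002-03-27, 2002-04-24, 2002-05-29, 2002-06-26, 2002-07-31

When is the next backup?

These are Wednesdays with 28, 28, 35, 28, 35-day gaps.
Each is the final Wednesday of its month — 2002-05-29 is past the 28th, so '4th Wednesday' doesn't fit.
August 2002 ends with Wednesday 2002-08-28.

2002-08-28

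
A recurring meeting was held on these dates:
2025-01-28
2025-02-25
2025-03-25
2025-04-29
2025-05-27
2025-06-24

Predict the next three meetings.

These are Tuesdays with 28, 28, 35, 28, 28-day gaps.
Each is the final Tuesday of its month — 2025-04-29 is past the 28th, so '4th Tuesday' doesn't fit.
Last Tuesday of July 2025: 2025-07-29.
Last Tuesday of August 2025: 2025-08-26.
Last Tuesday of September 2025: 2025-09-30.

2025-07-29, 2025-08-26, 2025-09-30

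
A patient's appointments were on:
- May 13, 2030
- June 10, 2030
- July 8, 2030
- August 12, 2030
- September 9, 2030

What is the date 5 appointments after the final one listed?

Gaps: 28, 28, 35, 28 days — a mix of 28 and 35. Every date is a Monday.
Each is the 2nd Monday of its month.
2nd Monday of October 2030: October 14, 2030.
2nd Monday of November 2030: November 11, 2030.
2nd Monday of December 2030: December 9, 2030.
January 2031 — 2nd Monday is January 13, 2031.
2nd Monday of February 2031: February 10, 2031.

February 10, 2031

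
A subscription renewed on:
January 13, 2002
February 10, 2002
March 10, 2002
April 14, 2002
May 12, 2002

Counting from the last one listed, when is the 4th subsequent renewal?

Gaps: 28, 28, 35, 28 days — a mix of 28 and 35. Every date is a Sunday.
Each is the 2nd Sunday of its month.
June 2002 — 2nd Sunday is June 9, 2002.
July 2002 — 2nd Sunday is July 14, 2002.
2nd Sunday of August 2002: August 11, 2002.
September 2002 — 2nd Sunday is September 8, 2002.

September 8, 2002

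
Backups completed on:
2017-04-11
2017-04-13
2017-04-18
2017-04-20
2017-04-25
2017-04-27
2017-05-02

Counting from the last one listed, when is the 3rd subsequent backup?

2017-05-11

Gaps: 2, 5, 2, 5, 2, 5 days — not constant, but cyclic with period 2.
The events fall on every Tuesday and Thursday.
The following Thursday is 2017-05-04.
Next Tuesday: 2017-05-09.
The following Thursday is 2017-05-11.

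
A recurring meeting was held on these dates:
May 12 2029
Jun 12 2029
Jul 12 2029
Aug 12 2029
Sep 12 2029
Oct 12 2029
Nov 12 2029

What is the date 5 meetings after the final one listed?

Gaps: 31, 30, 31, 31, 30, 31 days — not constant. Every event is on the 12th of the month.
Pattern: the 12th of each month.
Next: December 2029 → Dec 12 2029.
Next: January 2030 → Jan 12 2030.
Next: February 2030 → Feb 12 2030.
March 2030: Mar 12 2030.
April 2030: Apr 12 2030.

Apr 12 2030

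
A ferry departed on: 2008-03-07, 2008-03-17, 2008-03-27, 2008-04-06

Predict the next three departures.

2008-04-16, 2008-04-26, 2008-05-06

Gaps between consecutive events: 10, 10, 10 days — a constant 10-day interval.
2008-04-06 + 10 days = 2008-04-16.
2008-04-16 + 10 days = 2008-04-26.
2008-04-26 + 10 days = 2008-05-06.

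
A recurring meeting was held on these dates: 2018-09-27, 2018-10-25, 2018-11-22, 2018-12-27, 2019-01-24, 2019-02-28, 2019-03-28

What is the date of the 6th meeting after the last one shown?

2019-09-26

Gaps: 28, 28, 35, 28, 35, 28 days — a mix of 28 and 35. Every date is a Thursday.
Each is the 4th Thursday of its month.
4th Thursday of April 2019: 2019-04-25.
May 2019 — 4th Thursday is 2019-05-23.
4th Thursday of June 2019: 2019-06-27.
4th Thursday of July 2019: 2019-07-25.
August 2019 — 4th Thursday is 2019-08-22.
September 2019 — 4th Thursday is 2019-09-26.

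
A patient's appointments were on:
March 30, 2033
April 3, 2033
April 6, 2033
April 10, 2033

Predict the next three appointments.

April 13, 2033; April 17, 2033; April 20, 2033

Gaps: 4, 3, 4 days — not constant, but cyclic with period 2.
The events fall on every Wednesday and Sunday.
The following Wednesday is April 13, 2033.
The following Sunday is April 17, 2033.
Next Wednesday: April 20, 2033.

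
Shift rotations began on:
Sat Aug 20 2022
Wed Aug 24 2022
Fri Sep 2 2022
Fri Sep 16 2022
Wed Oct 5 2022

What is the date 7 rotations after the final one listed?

Intervals are 4, 9, 14, 19 days — an arithmetic progression with common difference 5.
Next gap: 24 days. Wed Oct 5 2022 + 24 days = Sat Oct 29 2022.
Next gap: 29 days. Sat Oct 29 2022 + 29 days = Sun Nov 27 2022.
Next gap: 34 days. Sun Nov 27 2022 + 34 days = Sat Dec 31 2022.
Next gap: 39 days. Sat Dec 31 2022 + 39 days = Wed Feb 8 2023.
Next gap: 44 days. Wed Feb 8 2023 + 44 days = Fri Mar 24 2023.
Next gap: 49 days. Fri Mar 24 2023 + 49 days = Fri May 12 2023.
Next gap: 54 days. Fri May 12 2023 + 54 days = Wed Jul 5 2023.

Wed Jul 5 2023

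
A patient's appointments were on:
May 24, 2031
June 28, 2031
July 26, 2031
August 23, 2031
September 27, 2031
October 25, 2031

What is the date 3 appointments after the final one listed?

These are Saturdays at 28- or 35-day spacing (35, 28, 28, 35, 28).
The pattern: 4th Saturday of the month.
November 2031 — 4th Saturday is November 22, 2031.
4th Saturday of December 2031: December 27, 2031.
4th Saturday of January 2032: January 24, 2032.

January 24, 2032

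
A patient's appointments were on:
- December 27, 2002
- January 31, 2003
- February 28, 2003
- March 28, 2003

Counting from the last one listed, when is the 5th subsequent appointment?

August 29, 2003

These are Fridays with 35, 28, 28-day gaps.
Each is the final Friday of its month — January 31, 2003 is past the 28th, so '4th Friday' doesn't fit.
Last Friday of April 2003: April 25, 2003.
Last Friday of May 2003: May 30, 2003.
Last Friday of June 2003: June 27, 2003.
Last Friday of July 2003: July 25, 2003.
August 2003 ends with Friday August 29, 2003.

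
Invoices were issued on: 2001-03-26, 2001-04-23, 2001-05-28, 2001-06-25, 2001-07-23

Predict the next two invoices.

All dates are Mondays, 28, 35, 28, 28 days apart.
Specifically, the 4th Monday of each month.
4th Monday of August 2001: 2001-08-27.
4th Monday of September 2001: 2001-09-24.

2001-08-27, 2001-09-24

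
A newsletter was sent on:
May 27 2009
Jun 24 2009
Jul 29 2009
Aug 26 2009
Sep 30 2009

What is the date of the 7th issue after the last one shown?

Apr 28 2010

These are Wednesdays with 28, 35, 28, 35-day gaps.
Each is the final Wednesday of its month — Jul 29 2009 is past the 28th, so '4th Wednesday' doesn't fit.
Last Wednesday of October 2009: Oct 28 2009.
Last Wednesday of November 2009: Nov 25 2009.
December 2009 ends with Wednesday Dec 30 2009.
January 2010 ends with Wednesday Jan 27 2010.
Last Wednesday of February 2010: Feb 24 2010.
Last Wednesday of March 2010: Mar 31 2010.
April 2010 ends with Wednesday Apr 28 2010.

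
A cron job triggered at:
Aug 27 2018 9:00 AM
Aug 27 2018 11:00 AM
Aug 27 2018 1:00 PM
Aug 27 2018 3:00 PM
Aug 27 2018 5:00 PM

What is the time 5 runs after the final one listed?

Aug 28 2018 3:00 AM

The interval is a steady 2 hours (2, 2, 2, 2).
Aug 27 2018 5:00 PM + 2 h = Aug 27 2018 7:00 PM.
Aug 27 2018 7:00 PM + 2 h = Aug 27 2018 9:00 PM.
Aug 27 2018 9:00 PM + 2 h = Aug 27 2018 11:00 PM.
Aug 27 2018 11:00 PM + 2 h = Aug 28 2018 1:00 AM.
Aug 28 2018 1:00 AM + 2 h = Aug 28 2018 3:00 AM.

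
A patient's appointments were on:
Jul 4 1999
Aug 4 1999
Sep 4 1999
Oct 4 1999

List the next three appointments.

Nov 4 1999, Dec 4 1999, Jan 4 2000

Each date is the 4th; the gaps (31, 31, 30) track the month lengths.
The rule is the 4th of each month.
November 1999: Nov 4 1999.
Next: December 1999 → Dec 4 1999.
Next: January 2000 → Jan 4 2000.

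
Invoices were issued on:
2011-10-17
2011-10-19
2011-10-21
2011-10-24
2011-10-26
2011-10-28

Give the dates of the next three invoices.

Gaps: 2, 2, 3, 2, 2 days — not constant, but cyclic with period 3.
The events fall on every Monday, Wednesday and Friday.
Next Monday: 2011-10-31.
The following Wednesday is 2011-11-02.
The following Friday is 2011-11-04.

2011-10-31, 2011-11-02, 2011-11-04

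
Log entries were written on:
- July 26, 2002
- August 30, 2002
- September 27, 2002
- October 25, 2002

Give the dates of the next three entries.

All Fridays; the gaps (35, 28, 28) vary with month length.
This is the last Friday of each month.
Last Friday of November 2002: November 29, 2002.
Last Friday of December 2002: December 27, 2002.
Last Friday of January 2003: January 31, 2003.

November 29, 2002; December 27, 2002; January 31, 2003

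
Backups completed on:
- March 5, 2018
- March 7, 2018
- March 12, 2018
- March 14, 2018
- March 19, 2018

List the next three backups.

The gap pattern 2, 5, 2, 5 repeats every 2 events.
These are the Mondays and Wednesdays of each week.
The following Wednesday is March 21, 2018.
The following Monday is March 26, 2018.
Next Wednesday: March 28, 2018.

March 21, 2018; March 26, 2018; March 28, 2018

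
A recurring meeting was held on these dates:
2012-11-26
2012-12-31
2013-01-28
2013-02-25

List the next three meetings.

All Mondays; the gaps (35, 28, 28) vary with month length.
This is the last Monday of each month.
Last Monday of March 2013: 2013-03-25.
April 2013 ends with Monday 2013-04-29.
Last Monday of May 2013: 2013-05-27.

2013-03-25, 2013-04-29, 2013-05-27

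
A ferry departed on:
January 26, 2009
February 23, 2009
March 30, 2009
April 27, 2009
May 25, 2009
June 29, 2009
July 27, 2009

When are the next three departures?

All Mondays; the gaps (28, 35, 28, 28, 35, 28) vary with month length.
This is the last Monday of each month.
Last Monday of August 2009: August 31, 2009.
Last Monday of September 2009: September 28, 2009.
October 2009 ends with Monday October 26, 2009.

August 31, 2009; September 28, 2009; October 26, 2009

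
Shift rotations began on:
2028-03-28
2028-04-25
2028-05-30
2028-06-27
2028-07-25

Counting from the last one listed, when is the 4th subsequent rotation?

These are Tuesdays with 28, 35, 28, 28-day gaps.
Each is the final Tuesday of its month — 2028-05-30 is past the 28th, so '4th Tuesday' doesn't fit.
August 2028 ends with Tuesday 2028-08-29.
Last Tuesday of September 2028: 2028-09-26.
Last Tuesday of October 2028: 2028-10-31.
November 2028 ends with Tuesday 2028-11-28.

2028-11-28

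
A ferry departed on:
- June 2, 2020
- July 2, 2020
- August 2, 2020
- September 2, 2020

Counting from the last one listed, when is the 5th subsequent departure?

Gaps: 30, 31, 31 days — not constant. Every event is on the 2nd of the month.
Pattern: the 2nd of each month.
October 2020: October 2, 2020.
November 2020: November 2, 2020.
December 2020: December 2, 2020.
Next: January 2021 → January 2, 2021.
Next: February 2021 → February 2, 2021.

February 2, 2021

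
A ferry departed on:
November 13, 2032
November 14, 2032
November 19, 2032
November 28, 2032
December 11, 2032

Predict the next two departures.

December 28, 2032; January 18, 2033

Gaps: 1, 5, 9, 13 days — each gap is 4 larger than the previous one.
Next gap: 17 days. December 11, 2032 + 17 days = December 28, 2032.
Next gap: 21 days. December 28, 2032 + 21 days = January 18, 2033.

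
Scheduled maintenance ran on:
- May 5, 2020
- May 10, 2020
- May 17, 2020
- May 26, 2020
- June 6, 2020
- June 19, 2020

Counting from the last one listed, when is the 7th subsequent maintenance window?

November 13, 2020

Intervals are 5, 7, 9, 11, 13 days — an arithmetic progression with common difference 2.
Next gap: 15 days. June 19, 2020 + 15 days = July 4, 2020.
Next gap: 17 days. July 4, 2020 + 17 days = July 21, 2020.
Next gap: 19 days. July 21, 2020 + 19 days = August 9, 2020.
Next gap: 21 days. August 9, 2020 + 21 days = August 30, 2020.
Next gap: 23 days. August 30, 2020 + 23 days = September 22, 2020.
Next gap: 25 days. September 22, 2020 + 25 days = October 17, 2020.
Next gap: 27 days. October 17, 2020 + 27 days = November 13, 2020.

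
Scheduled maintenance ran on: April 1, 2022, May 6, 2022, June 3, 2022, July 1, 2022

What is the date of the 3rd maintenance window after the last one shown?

October 7, 2022

Gaps: 35, 28, 28 days — a mix of 28 and 35. Every date is a Friday.
Each is the 1st Friday of its month.
1st Friday of August 2022: August 5, 2022.
1st Friday of September 2022: September 2, 2022.
October 2022 — 1st Friday is October 7, 2022.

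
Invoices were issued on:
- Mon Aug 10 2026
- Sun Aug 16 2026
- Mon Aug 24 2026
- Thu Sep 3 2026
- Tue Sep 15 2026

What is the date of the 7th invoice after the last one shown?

Tue Feb 2 2027

Gaps: 6, 8, 10, 12 days — each gap is 2 larger than the previous one.
Next gap: 14 days. Tue Sep 15 2026 + 14 days = Tue Sep 29 2026.
Next gap: 16 days. Tue Sep 29 2026 + 16 days = Thu Oct 15 2026.
Next gap: 18 days. Thu Oct 15 2026 + 18 days = Mon Nov 2 2026.
Next gap: 20 days. Mon Nov 2 2026 + 20 days = Sun Nov 22 2026.
Next gap: 22 days. Sun Nov 22 2026 + 22 days = Mon Dec 14 2026.
Next gap: 24 days. Mon Dec 14 2026 + 24 days = Thu Jan 7 2027.
Next gap: 26 days. Thu Jan 7 2027 + 26 days = Tue Feb 2 2027.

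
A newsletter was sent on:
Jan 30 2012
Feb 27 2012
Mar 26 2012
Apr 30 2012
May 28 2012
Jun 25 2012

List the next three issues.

All Mondays; the gaps (28, 28, 35, 28, 28) vary with month length.
This is the last Monday of each month.
July 2012 ends with Monday Jul 30 2012.
August 2012 ends with Monday Aug 27 2012.
Last Monday of September 2012: Sep 24 2012.

Jul 30 2012, Aug 27 2012, Sep 24 2012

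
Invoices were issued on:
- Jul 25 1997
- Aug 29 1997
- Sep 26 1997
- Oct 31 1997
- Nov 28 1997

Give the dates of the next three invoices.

All Fridays; the gaps (35, 28, 35, 28) vary with month length.
This is the last Friday of each month.
December 1997 ends with Friday Dec 26 1997.
Last Friday of January 1998: Jan 30 1998.
February 1998 ends with Friday Feb 27 1998.

Dec 26 1997, Jan 30 1998, Feb 27 1998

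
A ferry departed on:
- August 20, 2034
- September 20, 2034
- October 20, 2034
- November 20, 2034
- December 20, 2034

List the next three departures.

January 20, 2035; February 20, 2035; March 20, 2035

Gaps: 31, 30, 31, 30 days — not constant. Every event is on the 20th of the month.
Pattern: the 20th of each month.
Next: January 2035 → January 20, 2035.
Next: February 2035 → February 20, 2035.
March 2035: March 20, 2035.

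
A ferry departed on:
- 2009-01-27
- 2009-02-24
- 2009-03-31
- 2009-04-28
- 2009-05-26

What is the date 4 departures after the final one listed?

2009-09-29

All Tuesdays; the gaps (28, 35, 28, 28) vary with month length.
This is the last Tuesday of each month.
June 2009 ends with Tuesday 2009-06-30.
July 2009 ends with Tuesday 2009-07-28.
Last Tuesday of August 2009: 2009-08-25.
September 2009 ends with Tuesday 2009-09-29.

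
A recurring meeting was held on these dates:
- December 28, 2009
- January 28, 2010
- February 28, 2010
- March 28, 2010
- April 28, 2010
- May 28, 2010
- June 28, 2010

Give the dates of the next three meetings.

July 28, 2010; August 28, 2010; September 28, 2010

The day-of-month is always 28 (31, 31, 28, 31, 30, 31 days between events).
So this recurs on the 28th of each month.
Next: July 2010 → July 28, 2010.
August 2010: August 28, 2010.
Next: September 2010 → September 28, 2010.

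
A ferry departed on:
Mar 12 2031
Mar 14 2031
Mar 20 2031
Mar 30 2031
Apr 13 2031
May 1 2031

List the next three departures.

May 23 2031, Jun 18 2031, Jul 18 2031

The spacing grows by 4 each time: 2, 6, 10, 14, 18 days.
Next gap: 22 days. May 1 2031 + 22 days = May 23 2031.
Next gap: 26 days. May 23 2031 + 26 days = Jun 18 2031.
Next gap: 30 days. Jun 18 2031 + 30 days = Jul 18 2031.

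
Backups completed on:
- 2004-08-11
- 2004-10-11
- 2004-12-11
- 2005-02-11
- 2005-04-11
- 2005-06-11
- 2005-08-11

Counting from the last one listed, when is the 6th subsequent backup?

Each date is the 11th; the gaps (61, 61, 62, 59, 61, 61) track the month lengths.
The rule is the 11th of every 2 months.
Next: October 2005 → 2005-10-11.
Next: December 2005 → 2005-12-11.
February 2006: 2006-02-11.
April 2006: 2006-04-11.
Next: June 2006 → 2006-06-11.
Next: August 2006 → 2006-08-11.

2006-08-11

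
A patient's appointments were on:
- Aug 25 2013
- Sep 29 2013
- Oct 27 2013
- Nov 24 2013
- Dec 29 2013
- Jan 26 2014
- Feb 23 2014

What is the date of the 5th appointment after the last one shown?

These are Sundays with 35, 28, 28, 35, 28, 28-day gaps.
Each is the final Sunday of its month — Sep 29 2013 is past the 28th, so '4th Sunday' doesn't fit.
Last Sunday of March 2014: Mar 30 2014.
Last Sunday of April 2014: Apr 27 2014.
May 2014 ends with Sunday May 25 2014.
Last Sunday of June 2014: Jun 29 2014.
Last Sunday of July 2014: Jul 27 2014.

Jul 27 2014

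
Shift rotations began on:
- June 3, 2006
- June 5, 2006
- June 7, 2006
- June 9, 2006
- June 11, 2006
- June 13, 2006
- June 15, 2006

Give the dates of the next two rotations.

Every event comes 2 days after the last (2, 2, 2, 2, 2, 2).
June 15, 2006 + 2 days = June 17, 2006.
June 17, 2006 + 2 days = June 19, 2006.

June 17, 2006; June 19, 2006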